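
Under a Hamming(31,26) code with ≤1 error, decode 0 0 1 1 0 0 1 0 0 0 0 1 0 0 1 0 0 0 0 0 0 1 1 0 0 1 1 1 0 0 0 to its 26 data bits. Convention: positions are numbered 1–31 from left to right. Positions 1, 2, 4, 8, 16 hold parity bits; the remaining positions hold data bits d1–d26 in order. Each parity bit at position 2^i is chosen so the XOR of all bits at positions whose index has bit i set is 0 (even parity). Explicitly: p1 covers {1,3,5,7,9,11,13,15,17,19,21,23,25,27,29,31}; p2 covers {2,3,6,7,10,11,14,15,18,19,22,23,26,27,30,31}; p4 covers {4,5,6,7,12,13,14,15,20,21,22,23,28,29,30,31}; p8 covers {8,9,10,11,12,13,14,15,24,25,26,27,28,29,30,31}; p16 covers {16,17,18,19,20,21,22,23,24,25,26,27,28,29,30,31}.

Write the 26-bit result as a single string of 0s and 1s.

s1 (pos 1,3,5,7,9,11,13,15,17,19,21,23,25,27,29,31): 0⊕1⊕0⊕1⊕0⊕0⊕0⊕1⊕0⊕0⊕0⊕1⊕0⊕1⊕0⊕0 = 1
s2 (pos 2,3,6,7,10,11,14,15,18,19,22,23,26,27,30,31): 0⊕1⊕0⊕1⊕0⊕0⊕0⊕1⊕0⊕0⊕1⊕1⊕1⊕1⊕0⊕0 = 1
s4 (pos 4,5,6,7,12,13,14,15,20,21,22,23,28,29,30,31): 1⊕0⊕0⊕1⊕1⊕0⊕0⊕1⊕0⊕0⊕1⊕1⊕1⊕0⊕0⊕0 = 1
s8 (pos 8,9,10,11,12,13,14,15,24,25,26,27,28,29,30,31): 0⊕0⊕0⊕0⊕1⊕0⊕0⊕1⊕0⊕0⊕1⊕1⊕1⊕0⊕0⊕0 = 1
s16 (pos 16,17,18,19,20,21,22,23,24,25,26,27,28,29,30,31): 0⊕0⊕0⊕0⊕0⊕0⊕1⊕1⊕0⊕0⊕1⊕1⊕1⊕0⊕0⊕0 = 1
Syndrome s16…s1 = 11111 → error at position 31.
Flip position 31: 0011001000010010000001100111000 → 0011001000010010000001100111001
Read data bits from positions 3,5,6,7,9,10,11,12,13,14,15,17,18,19,20,21,22,23,24,25,26,27,28,29,30,31: 10010001001000001100111001

10010001001000001100111001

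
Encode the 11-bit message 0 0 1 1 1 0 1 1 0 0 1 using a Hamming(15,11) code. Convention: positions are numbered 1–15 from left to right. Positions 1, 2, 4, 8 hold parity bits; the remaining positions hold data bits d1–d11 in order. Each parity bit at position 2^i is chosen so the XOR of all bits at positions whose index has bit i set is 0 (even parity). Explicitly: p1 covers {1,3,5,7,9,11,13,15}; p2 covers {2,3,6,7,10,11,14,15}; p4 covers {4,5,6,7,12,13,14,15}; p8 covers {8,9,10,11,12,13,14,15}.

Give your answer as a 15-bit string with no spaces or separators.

Place data at non-parity positions: p1 p2 0 p4 0 1 1 p8 1 0 1 1 0 0 1
p1 (pos 1,3,5,7,9,11,13,15): XOR of data positions = 0⊕0⊕1⊕1⊕1⊕0⊕1 = 0
p2 (pos 2,3,6,7,10,11,14,15): XOR of data positions = 0⊕1⊕1⊕0⊕1⊕0⊕1 = 0
p4 (pos 4,5,6,7,12,13,14,15): XOR of data positions = 0⊕1⊕1⊕1⊕0⊕0⊕1 = 0
p8 (pos 8,9,10,11,12,13,14,15): XOR of data positions = 1⊕0⊕1⊕1⊕0⊕0⊕1 = 0
Codeword: 000001101011001

000001101011001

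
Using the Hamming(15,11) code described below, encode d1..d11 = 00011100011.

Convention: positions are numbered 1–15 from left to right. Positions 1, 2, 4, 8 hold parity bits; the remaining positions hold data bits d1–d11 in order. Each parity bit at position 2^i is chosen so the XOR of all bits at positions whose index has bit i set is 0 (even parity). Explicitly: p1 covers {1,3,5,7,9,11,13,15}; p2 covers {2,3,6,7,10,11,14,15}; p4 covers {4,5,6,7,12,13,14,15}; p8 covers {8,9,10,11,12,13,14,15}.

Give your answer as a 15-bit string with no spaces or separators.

100100101100011

Place data at non-parity positions: p1 p2 0 p4 0 0 1 p8 1 1 0 0 0 1 1
p1 (pos 1,3,5,7,9,11,13,15): XOR of data positions = 0⊕0⊕1⊕1⊕0⊕0⊕1 = 1
p2 (pos 2,3,6,7,10,11,14,15): XOR of data positions = 0⊕0⊕1⊕1⊕0⊕1⊕1 = 0
p4 (pos 4,5,6,7,12,13,14,15): XOR of data positions = 0⊕0⊕1⊕0⊕0⊕1⊕1 = 1
p8 (pos 8,9,10,11,12,13,14,15): XOR of data positions = 1⊕1⊕0⊕0⊕0⊕1⊕1 = 0
Codeword: 100100101100011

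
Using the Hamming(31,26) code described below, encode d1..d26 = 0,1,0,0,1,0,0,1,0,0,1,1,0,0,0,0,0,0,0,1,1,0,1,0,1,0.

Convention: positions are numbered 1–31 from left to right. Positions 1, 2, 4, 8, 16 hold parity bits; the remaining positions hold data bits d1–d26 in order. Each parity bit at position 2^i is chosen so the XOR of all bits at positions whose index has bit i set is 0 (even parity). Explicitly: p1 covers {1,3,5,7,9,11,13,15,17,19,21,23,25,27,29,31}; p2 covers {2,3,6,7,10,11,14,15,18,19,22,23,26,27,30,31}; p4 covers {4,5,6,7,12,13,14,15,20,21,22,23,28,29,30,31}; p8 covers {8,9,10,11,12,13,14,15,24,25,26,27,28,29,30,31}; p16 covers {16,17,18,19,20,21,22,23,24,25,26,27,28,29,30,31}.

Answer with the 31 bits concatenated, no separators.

1101100110010011100000001101010

Place data at non-parity positions: p1 p2 0 p4 1 0 0 p8 1 0 0 1 0 0 1 p16 1 0 0 0 0 0 0 0 1 1 0 1 0 1 0
p1 (pos 1,3,5,7,9,11,13,15,17,19,21,23,25,27,29,31): XOR of data positions = 0⊕1⊕0⊕1⊕0⊕0⊕1⊕1⊕0⊕0⊕0⊕1⊕0⊕0⊕0 = 1
p2 (pos 2,3,6,7,10,11,14,15,18,19,22,23,26,27,30,31): XOR of data positions = 0⊕0⊕0⊕0⊕0⊕0⊕1⊕0⊕0⊕0⊕0⊕1⊕0⊕1⊕0 = 1
p4 (pos 4,5,6,7,12,13,14,15,20,21,22,23,28,29,30,31): XOR of data positions = 1⊕0⊕0⊕1⊕0⊕0⊕1⊕0⊕0⊕0⊕0⊕1⊕0⊕1⊕0 = 1
p8 (pos 8,9,10,11,12,13,14,15,24,25,26,27,28,29,30,31): XOR of data positions = 1⊕0⊕0⊕1⊕0⊕0⊕1⊕0⊕1⊕1⊕0⊕1⊕0⊕1⊕0 = 1
p16 (pos 16,17,18,19,20,21,22,23,24,25,26,27,28,29,30,31): XOR of data positions = 1⊕0⊕0⊕0⊕0⊕0⊕0⊕0⊕1⊕1⊕0⊕1⊕0⊕1⊕0 = 1
Codeword: 1101100110010011100000001101010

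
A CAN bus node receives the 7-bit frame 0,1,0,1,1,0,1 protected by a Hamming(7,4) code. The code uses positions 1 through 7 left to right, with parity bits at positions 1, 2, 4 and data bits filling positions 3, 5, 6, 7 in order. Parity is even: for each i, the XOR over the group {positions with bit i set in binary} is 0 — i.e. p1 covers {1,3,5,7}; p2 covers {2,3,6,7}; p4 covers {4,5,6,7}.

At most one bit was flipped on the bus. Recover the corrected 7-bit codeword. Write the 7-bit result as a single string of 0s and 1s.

s1 (pos 1,3,5,7): 0⊕0⊕1⊕1 = 0
s2 (pos 2,3,6,7): 1⊕0⊕0⊕1 = 0
s4 (pos 4,5,6,7): 1⊕1⊕0⊕1 = 1
Syndrome s4…s1 = 100 → error at position 4.
Flip position 4: 0101101 → 0100101

0100101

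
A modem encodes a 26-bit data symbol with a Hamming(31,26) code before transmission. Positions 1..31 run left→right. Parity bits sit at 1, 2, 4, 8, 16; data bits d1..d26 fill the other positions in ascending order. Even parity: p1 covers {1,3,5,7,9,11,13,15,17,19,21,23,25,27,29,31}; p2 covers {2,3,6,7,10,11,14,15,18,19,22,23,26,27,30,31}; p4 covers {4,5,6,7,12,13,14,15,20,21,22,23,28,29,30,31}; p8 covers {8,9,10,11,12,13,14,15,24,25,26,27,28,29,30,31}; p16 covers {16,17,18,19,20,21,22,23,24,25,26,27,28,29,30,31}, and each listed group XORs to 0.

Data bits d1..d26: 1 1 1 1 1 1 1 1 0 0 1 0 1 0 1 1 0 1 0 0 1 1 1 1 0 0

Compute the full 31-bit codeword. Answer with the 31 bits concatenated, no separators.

Place data at non-parity positions: p1 p2 1 p4 1 1 1 p8 1 1 1 1 0 0 1 p16 0 1 0 1 1 0 1 0 0 1 1 1 1 0 0
p1 (pos 1,3,5,7,9,11,13,15,17,19,21,23,25,27,29,31): XOR of data positions = 1⊕1⊕1⊕1⊕1⊕0⊕1⊕0⊕0⊕1⊕1⊕0⊕1⊕1⊕0 = 0
p2 (pos 2,3,6,7,10,11,14,15,18,19,22,23,26,27,30,31): XOR of data positions = 1⊕1⊕1⊕1⊕1⊕0⊕1⊕1⊕0⊕0⊕1⊕1⊕1⊕0⊕0 = 0
p4 (pos 4,5,6,7,12,13,14,15,20,21,22,23,28,29,30,31): XOR of data positions = 1⊕1⊕1⊕1⊕0⊕0⊕1⊕1⊕1⊕0⊕1⊕1⊕1⊕0⊕0 = 0
p8 (pos 8,9,10,11,12,13,14,15,24,25,26,27,28,29,30,31): XOR of data positions = 1⊕1⊕1⊕1⊕0⊕0⊕1⊕0⊕0⊕1⊕1⊕1⊕1⊕0⊕0 = 1
p16 (pos 16,17,18,19,20,21,22,23,24,25,26,27,28,29,30,31): XOR of data positions = 0⊕1⊕0⊕1⊕1⊕0⊕1⊕0⊕0⊕1⊕1⊕1⊕1⊕0⊕0 = 0
Codeword: 0010111111110010010110100111100

0010111111110010010110100111100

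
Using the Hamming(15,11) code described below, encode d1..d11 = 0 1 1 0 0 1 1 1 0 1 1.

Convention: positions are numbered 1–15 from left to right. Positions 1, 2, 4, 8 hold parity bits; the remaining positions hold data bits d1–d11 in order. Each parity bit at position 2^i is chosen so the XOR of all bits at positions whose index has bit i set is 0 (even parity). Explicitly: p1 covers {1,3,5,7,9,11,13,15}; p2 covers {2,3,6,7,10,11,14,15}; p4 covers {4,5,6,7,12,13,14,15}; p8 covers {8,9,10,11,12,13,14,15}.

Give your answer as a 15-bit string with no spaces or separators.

Place data at non-parity positions: p1 p2 0 p4 1 1 0 p8 0 1 1 1 0 1 1
p1 (pos 1,3,5,7,9,11,13,15): XOR of data positions = 0⊕1⊕0⊕0⊕1⊕0⊕1 = 1
p2 (pos 2,3,6,7,10,11,14,15): XOR of data positions = 0⊕1⊕0⊕1⊕1⊕1⊕1 = 1
p4 (pos 4,5,6,7,12,13,14,15): XOR of data positions = 1⊕1⊕0⊕1⊕0⊕1⊕1 = 1
p8 (pos 8,9,10,11,12,13,14,15): XOR of data positions = 0⊕1⊕1⊕1⊕0⊕1⊕1 = 1
Codeword: 110111010111011

110111010111011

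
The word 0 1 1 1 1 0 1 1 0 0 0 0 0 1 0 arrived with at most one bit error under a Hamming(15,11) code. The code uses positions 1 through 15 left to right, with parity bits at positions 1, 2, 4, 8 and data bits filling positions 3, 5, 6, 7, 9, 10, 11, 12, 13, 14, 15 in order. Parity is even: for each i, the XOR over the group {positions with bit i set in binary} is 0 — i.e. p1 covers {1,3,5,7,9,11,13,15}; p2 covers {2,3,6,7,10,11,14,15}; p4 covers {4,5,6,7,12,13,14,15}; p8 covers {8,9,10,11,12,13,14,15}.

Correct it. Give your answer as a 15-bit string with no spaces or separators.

111110110000010

s1 (pos 1,3,5,7,9,11,13,15): 0⊕1⊕1⊕1⊕0⊕0⊕0⊕0 = 1
s2 (pos 2,3,6,7,10,11,14,15): 1⊕1⊕0⊕1⊕0⊕0⊕1⊕0 = 0
s4 (pos 4,5,6,7,12,13,14,15): 1⊕1⊕0⊕1⊕0⊕0⊕1⊕0 = 0
s8 (pos 8,9,10,11,12,13,14,15): 1⊕0⊕0⊕0⊕0⊕0⊕1⊕0 = 0
Syndrome s8…s1 = 0001 → error at position 1.
Flip position 1: 011110110000010 → 111110110000010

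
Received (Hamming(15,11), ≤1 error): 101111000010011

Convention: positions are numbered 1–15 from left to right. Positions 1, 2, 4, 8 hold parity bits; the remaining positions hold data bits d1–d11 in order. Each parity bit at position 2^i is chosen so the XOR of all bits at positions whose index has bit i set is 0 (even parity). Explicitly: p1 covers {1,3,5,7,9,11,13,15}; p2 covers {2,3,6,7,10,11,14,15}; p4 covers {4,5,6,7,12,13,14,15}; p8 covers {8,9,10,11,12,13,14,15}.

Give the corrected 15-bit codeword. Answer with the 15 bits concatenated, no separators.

s1 (pos 1,3,5,7,9,11,13,15): 1⊕1⊕1⊕0⊕0⊕1⊕0⊕1 = 1
s2 (pos 2,3,6,7,10,11,14,15): 0⊕1⊕1⊕0⊕0⊕1⊕1⊕1 = 1
s4 (pos 4,5,6,7,12,13,14,15): 1⊕1⊕1⊕0⊕0⊕0⊕1⊕1 = 1
s8 (pos 8,9,10,11,12,13,14,15): 0⊕0⊕0⊕1⊕0⊕0⊕1⊕1 = 1
Syndrome s8…s1 = 1111 → error at position 15.
Flip position 15: 101111000010011 → 101111000010010

101111000010010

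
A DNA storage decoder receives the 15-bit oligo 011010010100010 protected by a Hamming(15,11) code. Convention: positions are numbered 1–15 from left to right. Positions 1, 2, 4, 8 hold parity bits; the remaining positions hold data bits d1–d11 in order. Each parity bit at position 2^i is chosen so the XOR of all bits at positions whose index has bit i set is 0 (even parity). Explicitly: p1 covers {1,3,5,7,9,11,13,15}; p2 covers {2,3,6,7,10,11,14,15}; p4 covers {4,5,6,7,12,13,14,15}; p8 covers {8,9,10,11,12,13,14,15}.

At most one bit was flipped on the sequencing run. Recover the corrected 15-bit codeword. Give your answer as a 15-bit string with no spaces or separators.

011010000100010

s1 (pos 1,3,5,7,9,11,13,15): 0⊕1⊕1⊕0⊕0⊕0⊕0⊕0 = 0
s2 (pos 2,3,6,7,10,11,14,15): 1⊕1⊕0⊕0⊕1⊕0⊕1⊕0 = 0
s4 (pos 4,5,6,7,12,13,14,15): 0⊕1⊕0⊕0⊕0⊕0⊕1⊕0 = 0
s8 (pos 8,9,10,11,12,13,14,15): 1⊕0⊕1⊕0⊕0⊕0⊕1⊕0 = 1
Syndrome s8…s1 = 1000 → error at position 8.
Flip position 8: 011010010100010 → 011010000100010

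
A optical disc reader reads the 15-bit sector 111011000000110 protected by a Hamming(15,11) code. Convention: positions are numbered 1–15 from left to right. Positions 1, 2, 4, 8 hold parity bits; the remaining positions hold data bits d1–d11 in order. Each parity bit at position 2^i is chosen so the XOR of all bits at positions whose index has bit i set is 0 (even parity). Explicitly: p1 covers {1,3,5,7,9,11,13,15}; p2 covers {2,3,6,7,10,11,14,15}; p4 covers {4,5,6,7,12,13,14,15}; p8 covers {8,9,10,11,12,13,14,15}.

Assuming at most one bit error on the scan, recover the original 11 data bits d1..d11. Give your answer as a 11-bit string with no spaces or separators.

s1 (pos 1,3,5,7,9,11,13,15): 1⊕1⊕1⊕0⊕0⊕0⊕1⊕0 = 0
s2 (pos 2,3,6,7,10,11,14,15): 1⊕1⊕1⊕0⊕0⊕0⊕1⊕0 = 0
s4 (pos 4,5,6,7,12,13,14,15): 0⊕1⊕1⊕0⊕0⊕1⊕1⊕0 = 0
s8 (pos 8,9,10,11,12,13,14,15): 0⊕0⊕0⊕0⊕0⊕1⊕1⊕0 = 0
Syndrome s8…s1 = 0000 → no error.
Read data bits from positions 3,5,6,7,9,10,11,12,13,14,15: 11100000110

11100000110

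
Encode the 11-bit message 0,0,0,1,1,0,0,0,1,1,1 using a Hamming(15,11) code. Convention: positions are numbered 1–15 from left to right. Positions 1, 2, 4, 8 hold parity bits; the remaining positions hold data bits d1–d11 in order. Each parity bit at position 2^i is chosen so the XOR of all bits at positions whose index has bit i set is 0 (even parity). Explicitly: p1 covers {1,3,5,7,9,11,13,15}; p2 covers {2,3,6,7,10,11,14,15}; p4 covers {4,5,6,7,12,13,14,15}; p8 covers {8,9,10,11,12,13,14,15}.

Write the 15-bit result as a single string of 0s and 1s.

Place data at non-parity positions: p1 p2 0 p4 0 0 1 p8 1 0 0 0 1 1 1
p1 (pos 1,3,5,7,9,11,13,15): XOR of data positions = 0⊕0⊕1⊕1⊕0⊕1⊕1 = 0
p2 (pos 2,3,6,7,10,11,14,15): XOR of data positions = 0⊕0⊕1⊕0⊕0⊕1⊕1 = 1
p4 (pos 4,5,6,7,12,13,14,15): XOR of data positions = 0⊕0⊕1⊕0⊕1⊕1⊕1 = 0
p8 (pos 8,9,10,11,12,13,14,15): XOR of data positions = 1⊕0⊕0⊕0⊕1⊕1⊕1 = 0
Codeword: 010000101000111

010000101000111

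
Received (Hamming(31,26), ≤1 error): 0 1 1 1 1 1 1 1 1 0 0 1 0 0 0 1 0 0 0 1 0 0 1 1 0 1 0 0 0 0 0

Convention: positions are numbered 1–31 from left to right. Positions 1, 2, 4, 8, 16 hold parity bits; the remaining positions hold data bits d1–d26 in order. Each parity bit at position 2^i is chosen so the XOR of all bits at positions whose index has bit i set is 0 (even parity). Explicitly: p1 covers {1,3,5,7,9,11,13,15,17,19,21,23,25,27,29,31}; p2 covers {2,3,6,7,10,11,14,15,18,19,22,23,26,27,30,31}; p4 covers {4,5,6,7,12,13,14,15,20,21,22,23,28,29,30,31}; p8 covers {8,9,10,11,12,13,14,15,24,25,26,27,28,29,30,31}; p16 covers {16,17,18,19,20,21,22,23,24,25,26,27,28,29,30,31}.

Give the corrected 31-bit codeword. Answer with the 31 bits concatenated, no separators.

0111111110010001000100110100100

s1 (pos 1,3,5,7,9,11,13,15,17,19,21,23,25,27,29,31): 0⊕1⊕1⊕1⊕1⊕0⊕0⊕0⊕0⊕0⊕0⊕1⊕0⊕0⊕0⊕0 = 1
s2 (pos 2,3,6,7,10,11,14,15,18,19,22,23,26,27,30,31): 1⊕1⊕1⊕1⊕0⊕0⊕0⊕0⊕0⊕0⊕0⊕1⊕1⊕0⊕0⊕0 = 0
s4 (pos 4,5,6,7,12,13,14,15,20,21,22,23,28,29,30,31): 1⊕1⊕1⊕1⊕1⊕0⊕0⊕0⊕1⊕0⊕0⊕1⊕0⊕0⊕0⊕0 = 1
s8 (pos 8,9,10,11,12,13,14,15,24,25,26,27,28,29,30,31): 1⊕1⊕0⊕0⊕1⊕0⊕0⊕0⊕1⊕0⊕1⊕0⊕0⊕0⊕0⊕0 = 1
s16 (pos 16,17,18,19,20,21,22,23,24,25,26,27,28,29,30,31): 1⊕0⊕0⊕0⊕1⊕0⊕0⊕1⊕1⊕0⊕1⊕0⊕0⊕0⊕0⊕0 = 1
Syndrome s16…s1 = 11101 → error at position 29.
Flip position 29: 0111111110010001000100110100000 → 0111111110010001000100110100100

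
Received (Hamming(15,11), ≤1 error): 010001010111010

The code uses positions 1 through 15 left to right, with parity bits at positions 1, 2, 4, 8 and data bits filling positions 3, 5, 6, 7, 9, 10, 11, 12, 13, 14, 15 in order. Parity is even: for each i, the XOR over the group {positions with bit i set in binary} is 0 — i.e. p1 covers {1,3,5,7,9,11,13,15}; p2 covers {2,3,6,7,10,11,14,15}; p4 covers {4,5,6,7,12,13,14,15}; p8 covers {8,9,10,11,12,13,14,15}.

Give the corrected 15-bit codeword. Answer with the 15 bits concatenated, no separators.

010001010111011

s1 (pos 1,3,5,7,9,11,13,15): 0⊕0⊕0⊕0⊕0⊕1⊕0⊕0 = 1
s2 (pos 2,3,6,7,10,11,14,15): 1⊕0⊕1⊕0⊕1⊕1⊕1⊕0 = 1
s4 (pos 4,5,6,7,12,13,14,15): 0⊕0⊕1⊕0⊕1⊕0⊕1⊕0 = 1
s8 (pos 8,9,10,11,12,13,14,15): 1⊕0⊕1⊕1⊕1⊕0⊕1⊕0 = 1
Syndrome s8…s1 = 1111 → error at position 15.
Flip position 15: 010001010111010 → 010001010111011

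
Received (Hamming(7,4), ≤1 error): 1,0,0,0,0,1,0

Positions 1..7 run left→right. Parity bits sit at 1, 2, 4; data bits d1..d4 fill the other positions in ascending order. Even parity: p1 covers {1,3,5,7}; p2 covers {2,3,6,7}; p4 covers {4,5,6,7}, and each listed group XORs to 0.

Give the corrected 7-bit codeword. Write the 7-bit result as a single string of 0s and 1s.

1000011

s1 (pos 1,3,5,7): 1⊕0⊕0⊕0 = 1
s2 (pos 2,3,6,7): 0⊕0⊕1⊕0 = 1
s4 (pos 4,5,6,7): 0⊕0⊕1⊕0 = 1
Syndrome s4…s1 = 111 → error at position 7.
Flip position 7: 1000010 → 1000011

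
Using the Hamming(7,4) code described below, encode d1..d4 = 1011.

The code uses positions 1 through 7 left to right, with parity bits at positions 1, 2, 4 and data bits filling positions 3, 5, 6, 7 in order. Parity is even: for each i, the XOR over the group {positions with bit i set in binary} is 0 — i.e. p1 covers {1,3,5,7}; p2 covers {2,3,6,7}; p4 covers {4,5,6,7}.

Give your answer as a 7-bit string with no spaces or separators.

Place data at non-parity positions: p1 p2 1 p4 0 1 1
p1 (pos 1,3,5,7): XOR of data positions = 1⊕0⊕1 = 0
p2 (pos 2,3,6,7): XOR of data positions = 1⊕1⊕1 = 1
p4 (pos 4,5,6,7): XOR of data positions = 0⊕1⊕1 = 0
Codeword: 0110011

0110011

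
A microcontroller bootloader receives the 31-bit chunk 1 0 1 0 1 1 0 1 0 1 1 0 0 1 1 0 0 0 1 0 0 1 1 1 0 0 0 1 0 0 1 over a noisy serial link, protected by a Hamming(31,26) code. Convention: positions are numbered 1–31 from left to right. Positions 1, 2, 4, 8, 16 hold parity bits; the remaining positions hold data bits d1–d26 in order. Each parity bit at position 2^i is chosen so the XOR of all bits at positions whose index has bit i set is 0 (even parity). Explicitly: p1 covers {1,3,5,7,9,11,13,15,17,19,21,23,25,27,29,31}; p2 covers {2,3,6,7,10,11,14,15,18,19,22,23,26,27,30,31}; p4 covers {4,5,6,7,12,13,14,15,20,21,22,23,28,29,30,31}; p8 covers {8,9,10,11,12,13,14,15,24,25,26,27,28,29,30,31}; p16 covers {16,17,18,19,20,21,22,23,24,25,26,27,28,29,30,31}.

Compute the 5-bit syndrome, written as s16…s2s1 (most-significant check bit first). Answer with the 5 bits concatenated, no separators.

s1 (pos 1,3,5,7,9,11,13,15,17,19,21,23,25,27,29,31): 1⊕1⊕1⊕0⊕0⊕1⊕0⊕1⊕0⊕1⊕0⊕1⊕0⊕0⊕0⊕1 = 0
s2 (pos 2,3,6,7,10,11,14,15,18,19,22,23,26,27,30,31): 0⊕1⊕1⊕0⊕1⊕1⊕1⊕1⊕0⊕1⊕1⊕1⊕0⊕0⊕0⊕1 = 0
s4 (pos 4,5,6,7,12,13,14,15,20,21,22,23,28,29,30,31): 0⊕1⊕1⊕0⊕0⊕0⊕1⊕1⊕0⊕0⊕1⊕1⊕1⊕0⊕0⊕1 = 0
s8 (pos 8,9,10,11,12,13,14,15,24,25,26,27,28,29,30,31): 1⊕0⊕1⊕1⊕0⊕0⊕1⊕1⊕1⊕0⊕0⊕0⊕1⊕0⊕0⊕1 = 0
s16 (pos 16,17,18,19,20,21,22,23,24,25,26,27,28,29,30,31): 0⊕0⊕0⊕1⊕0⊕0⊕1⊕1⊕1⊕0⊕0⊕0⊕1⊕0⊕0⊕1 = 0
Syndrome s16…s1 = 00000 → no error.

00000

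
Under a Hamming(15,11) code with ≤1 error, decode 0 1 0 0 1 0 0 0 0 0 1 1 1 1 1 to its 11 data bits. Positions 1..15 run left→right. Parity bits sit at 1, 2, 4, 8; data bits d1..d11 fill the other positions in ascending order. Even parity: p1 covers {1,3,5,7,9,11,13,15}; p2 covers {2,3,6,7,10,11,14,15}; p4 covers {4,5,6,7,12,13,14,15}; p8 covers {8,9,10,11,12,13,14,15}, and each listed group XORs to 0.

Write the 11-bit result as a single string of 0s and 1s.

s1 (pos 1,3,5,7,9,11,13,15): 0⊕0⊕1⊕0⊕0⊕1⊕1⊕1 = 0
s2 (pos 2,3,6,7,10,11,14,15): 1⊕0⊕0⊕0⊕0⊕1⊕1⊕1 = 0
s4 (pos 4,5,6,7,12,13,14,15): 0⊕1⊕0⊕0⊕1⊕1⊕1⊕1 = 1
s8 (pos 8,9,10,11,12,13,14,15): 0⊕0⊕0⊕1⊕1⊕1⊕1⊕1 = 1
Syndrome s8…s1 = 1100 → error at position 12.
Flip position 12: 010010000011111 → 010010000010111
Read data bits from positions 3,5,6,7,9,10,11,12,13,14,15: 01000010111

01000010111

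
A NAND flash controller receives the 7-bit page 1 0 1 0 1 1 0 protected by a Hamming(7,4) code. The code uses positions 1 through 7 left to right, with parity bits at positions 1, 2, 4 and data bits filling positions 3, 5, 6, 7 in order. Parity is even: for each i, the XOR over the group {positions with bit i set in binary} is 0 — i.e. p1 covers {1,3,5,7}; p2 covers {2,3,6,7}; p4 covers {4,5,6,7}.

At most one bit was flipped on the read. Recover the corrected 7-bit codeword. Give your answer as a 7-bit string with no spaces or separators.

s1 (pos 1,3,5,7): 1⊕1⊕1⊕0 = 1
s2 (pos 2,3,6,7): 0⊕1⊕1⊕0 = 0
s4 (pos 4,5,6,7): 0⊕1⊕1⊕0 = 0
Syndrome s4…s1 = 001 → error at position 1.
Flip position 1: 1010110 → 0010110

0010110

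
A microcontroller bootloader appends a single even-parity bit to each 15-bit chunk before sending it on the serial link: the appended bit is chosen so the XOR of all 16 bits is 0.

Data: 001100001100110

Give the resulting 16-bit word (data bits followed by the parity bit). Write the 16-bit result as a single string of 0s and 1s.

XOR of the 15 data bits: 0⊕0⊕1⊕1⊕0⊕0⊕0⊕0⊕1⊕1⊕0⊕0⊕1⊕1⊕0 = 0
Parity bit = 0 (so all 16 bits XOR to 0).

0011000011001100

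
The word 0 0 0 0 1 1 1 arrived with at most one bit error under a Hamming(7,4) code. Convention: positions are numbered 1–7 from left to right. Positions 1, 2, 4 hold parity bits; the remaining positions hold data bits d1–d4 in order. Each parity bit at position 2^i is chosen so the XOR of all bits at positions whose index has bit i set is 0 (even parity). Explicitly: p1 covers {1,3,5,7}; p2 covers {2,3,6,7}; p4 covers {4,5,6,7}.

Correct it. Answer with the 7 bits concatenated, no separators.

s1 (pos 1,3,5,7): 0⊕0⊕1⊕1 = 0
s2 (pos 2,3,6,7): 0⊕0⊕1⊕1 = 0
s4 (pos 4,5,6,7): 0⊕1⊕1⊕1 = 1
Syndrome s4…s1 = 100 → error at position 4.
Flip position 4: 0000111 → 0001111

0001111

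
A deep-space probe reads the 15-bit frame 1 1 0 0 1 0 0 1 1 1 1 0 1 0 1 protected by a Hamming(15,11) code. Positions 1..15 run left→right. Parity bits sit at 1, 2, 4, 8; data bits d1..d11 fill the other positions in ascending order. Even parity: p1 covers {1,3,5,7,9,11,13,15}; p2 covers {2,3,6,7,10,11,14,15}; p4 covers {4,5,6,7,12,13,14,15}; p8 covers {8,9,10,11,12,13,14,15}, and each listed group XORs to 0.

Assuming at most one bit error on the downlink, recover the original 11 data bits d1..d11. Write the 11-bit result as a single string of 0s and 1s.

s1 (pos 1,3,5,7,9,11,13,15): 1⊕0⊕1⊕0⊕1⊕1⊕1⊕1 = 0
s2 (pos 2,3,6,7,10,11,14,15): 1⊕0⊕0⊕0⊕1⊕1⊕0⊕1 = 0
s4 (pos 4,5,6,7,12,13,14,15): 0⊕1⊕0⊕0⊕0⊕1⊕0⊕1 = 1
s8 (pos 8,9,10,11,12,13,14,15): 1⊕1⊕1⊕1⊕0⊕1⊕0⊕1 = 0
Syndrome s8…s1 = 0100 → error at position 4.
Flip position 4: 110010011110101 → 110110011110101
Read data bits from positions 3,5,6,7,9,10,11,12,13,14,15: 01001110101

01001110101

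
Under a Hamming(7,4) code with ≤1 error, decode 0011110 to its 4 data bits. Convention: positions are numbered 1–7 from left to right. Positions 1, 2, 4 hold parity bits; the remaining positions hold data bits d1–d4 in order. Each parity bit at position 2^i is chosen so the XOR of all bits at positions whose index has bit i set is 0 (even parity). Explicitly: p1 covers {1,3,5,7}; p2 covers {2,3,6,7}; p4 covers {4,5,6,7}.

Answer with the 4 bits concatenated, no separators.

s1 (pos 1,3,5,7): 0⊕1⊕1⊕0 = 0
s2 (pos 2,3,6,7): 0⊕1⊕1⊕0 = 0
s4 (pos 4,5,6,7): 1⊕1⊕1⊕0 = 1
Syndrome s4…s1 = 100 → error at position 4.
Flip position 4: 0011110 → 0010110
Read data bits from positions 3,5,6,7: 1110

1110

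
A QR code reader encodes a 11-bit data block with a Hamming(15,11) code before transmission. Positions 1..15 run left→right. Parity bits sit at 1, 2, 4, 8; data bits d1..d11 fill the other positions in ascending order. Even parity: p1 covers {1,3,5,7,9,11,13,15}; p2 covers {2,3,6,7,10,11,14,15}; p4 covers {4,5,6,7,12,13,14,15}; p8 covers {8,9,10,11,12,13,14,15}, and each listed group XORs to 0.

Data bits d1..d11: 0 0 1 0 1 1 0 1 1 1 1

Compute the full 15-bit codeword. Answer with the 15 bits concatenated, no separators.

100101001101111

Place data at non-parity positions: p1 p2 0 p4 0 1 0 p8 1 1 0 1 1 1 1
p1 (pos 1,3,5,7,9,11,13,15): XOR of data positions = 0⊕0⊕0⊕1⊕0⊕1⊕1 = 1
p2 (pos 2,3,6,7,10,11,14,15): XOR of data positions = 0⊕1⊕0⊕1⊕0⊕1⊕1 = 0
p4 (pos 4,5,6,7,12,13,14,15): XOR of data positions = 0⊕1⊕0⊕1⊕1⊕1⊕1 = 1
p8 (pos 8,9,10,11,12,13,14,15): XOR of data positions = 1⊕1⊕0⊕1⊕1⊕1⊕1 = 0
Codeword: 100101001101111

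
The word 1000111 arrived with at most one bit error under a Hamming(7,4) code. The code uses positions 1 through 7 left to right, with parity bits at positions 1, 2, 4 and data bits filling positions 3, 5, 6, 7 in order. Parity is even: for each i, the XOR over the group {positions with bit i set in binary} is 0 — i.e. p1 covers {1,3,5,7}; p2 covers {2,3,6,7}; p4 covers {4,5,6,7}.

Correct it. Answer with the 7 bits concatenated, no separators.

s1 (pos 1,3,5,7): 1⊕0⊕1⊕1 = 1
s2 (pos 2,3,6,7): 0⊕0⊕1⊕1 = 0
s4 (pos 4,5,6,7): 0⊕1⊕1⊕1 = 1
Syndrome s4…s1 = 101 → error at position 5.
Flip position 5: 1000111 → 1000011

1000011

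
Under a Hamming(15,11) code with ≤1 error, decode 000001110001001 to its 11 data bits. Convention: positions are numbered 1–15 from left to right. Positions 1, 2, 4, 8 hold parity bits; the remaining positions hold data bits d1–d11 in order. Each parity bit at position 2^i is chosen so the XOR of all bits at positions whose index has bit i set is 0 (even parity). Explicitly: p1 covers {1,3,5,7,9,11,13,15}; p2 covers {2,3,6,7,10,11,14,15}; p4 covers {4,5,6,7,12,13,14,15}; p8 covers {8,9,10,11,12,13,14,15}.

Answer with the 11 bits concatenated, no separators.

00110101001

s1 (pos 1,3,5,7,9,11,13,15): 0⊕0⊕0⊕1⊕0⊕0⊕0⊕1 = 0
s2 (pos 2,3,6,7,10,11,14,15): 0⊕0⊕1⊕1⊕0⊕0⊕0⊕1 = 1
s4 (pos 4,5,6,7,12,13,14,15): 0⊕0⊕1⊕1⊕1⊕0⊕0⊕1 = 0
s8 (pos 8,9,10,11,12,13,14,15): 1⊕0⊕0⊕0⊕1⊕0⊕0⊕1 = 1
Syndrome s8…s1 = 1010 → error at position 10.
Flip position 10: 000001110001001 → 000001110101001
Read data bits from positions 3,5,6,7,9,10,11,12,13,14,15: 00110101001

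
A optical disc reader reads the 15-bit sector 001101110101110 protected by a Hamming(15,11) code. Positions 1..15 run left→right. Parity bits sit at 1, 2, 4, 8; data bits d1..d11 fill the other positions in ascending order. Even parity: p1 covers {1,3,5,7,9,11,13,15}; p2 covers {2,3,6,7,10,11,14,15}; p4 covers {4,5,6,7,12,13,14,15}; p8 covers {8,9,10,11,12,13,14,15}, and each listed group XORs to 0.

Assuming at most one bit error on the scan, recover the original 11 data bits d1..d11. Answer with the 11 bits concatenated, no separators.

10110111110

s1 (pos 1,3,5,7,9,11,13,15): 0⊕1⊕0⊕1⊕0⊕0⊕1⊕0 = 1
s2 (pos 2,3,6,7,10,11,14,15): 0⊕1⊕1⊕1⊕1⊕0⊕1⊕0 = 1
s4 (pos 4,5,6,7,12,13,14,15): 1⊕0⊕1⊕1⊕1⊕1⊕1⊕0 = 0
s8 (pos 8,9,10,11,12,13,14,15): 1⊕0⊕1⊕0⊕1⊕1⊕1⊕0 = 1
Syndrome s8…s1 = 1011 → error at position 11.
Flip position 11: 001101110101110 → 001101110111110
Read data bits from positions 3,5,6,7,9,10,11,12,13,14,15: 10110111110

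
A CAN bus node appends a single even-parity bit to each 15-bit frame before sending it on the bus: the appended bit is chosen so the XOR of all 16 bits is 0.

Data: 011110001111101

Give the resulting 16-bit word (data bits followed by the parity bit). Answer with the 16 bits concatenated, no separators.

XOR of the 15 data bits: 0⊕1⊕1⊕1⊕1⊕0⊕0⊕0⊕1⊕1⊕1⊕1⊕1⊕0⊕1 = 0
Parity bit = 0 (so all 16 bits XOR to 0).

0111100011111010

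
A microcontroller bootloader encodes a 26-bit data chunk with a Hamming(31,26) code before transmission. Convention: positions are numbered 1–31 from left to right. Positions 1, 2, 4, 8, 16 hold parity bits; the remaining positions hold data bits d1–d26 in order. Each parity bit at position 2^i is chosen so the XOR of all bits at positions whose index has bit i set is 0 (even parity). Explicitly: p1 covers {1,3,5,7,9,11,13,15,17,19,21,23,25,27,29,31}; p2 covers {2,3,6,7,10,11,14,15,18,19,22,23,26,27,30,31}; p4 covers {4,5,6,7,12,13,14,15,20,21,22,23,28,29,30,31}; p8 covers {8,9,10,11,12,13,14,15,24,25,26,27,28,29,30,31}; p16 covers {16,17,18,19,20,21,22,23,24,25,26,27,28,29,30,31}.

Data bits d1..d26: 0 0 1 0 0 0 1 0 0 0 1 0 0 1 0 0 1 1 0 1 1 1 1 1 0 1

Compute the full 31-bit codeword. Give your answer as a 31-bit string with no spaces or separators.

0101010000100011001001101111101

Place data at non-parity positions: p1 p2 0 p4 0 1 0 p8 0 0 1 0 0 0 1 p16 0 0 1 0 0 1 1 0 1 1 1 1 1 0 1
p1 (pos 1,3,5,7,9,11,13,15,17,19,21,23,25,27,29,31): XOR of data positions = 0⊕0⊕0⊕0⊕1⊕0⊕1⊕0⊕1⊕0⊕1⊕1⊕1⊕1⊕1 = 0
p2 (pos 2,3,6,7,10,11,14,15,18,19,22,23,26,27,30,31): XOR of data positions = 0⊕1⊕0⊕0⊕1⊕0⊕1⊕0⊕1⊕1⊕1⊕1⊕1⊕0⊕1 = 1
p4 (pos 4,5,6,7,12,13,14,15,20,21,22,23,28,29,30,31): XOR of data positions = 0⊕1⊕0⊕0⊕0⊕0⊕1⊕0⊕0⊕1⊕1⊕1⊕1⊕0⊕1 = 1
p8 (pos 8,9,10,11,12,13,14,15,24,25,26,27,28,29,30,31): XOR of data positions = 0⊕0⊕1⊕0⊕0⊕0⊕1⊕0⊕1⊕1⊕1⊕1⊕1⊕0⊕1 = 0
p16 (pos 16,17,18,19,20,21,22,23,24,25,26,27,28,29,30,31): XOR of data positions = 0⊕0⊕1⊕0⊕0⊕1⊕1⊕0⊕1⊕1⊕1⊕1⊕1⊕0⊕1 = 1
Codeword: 0101010000100011001001101111101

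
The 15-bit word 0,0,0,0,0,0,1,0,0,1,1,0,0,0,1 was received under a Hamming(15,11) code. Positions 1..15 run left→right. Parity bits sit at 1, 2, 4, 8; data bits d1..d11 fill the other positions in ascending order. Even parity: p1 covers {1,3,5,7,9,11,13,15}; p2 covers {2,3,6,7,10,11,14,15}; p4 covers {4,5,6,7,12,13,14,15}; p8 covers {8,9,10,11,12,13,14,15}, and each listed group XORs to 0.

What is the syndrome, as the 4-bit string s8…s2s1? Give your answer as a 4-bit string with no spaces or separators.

s1 (pos 1,3,5,7,9,11,13,15): 0⊕0⊕0⊕1⊕0⊕1⊕0⊕1 = 1
s2 (pos 2,3,6,7,10,11,14,15): 0⊕0⊕0⊕1⊕1⊕1⊕0⊕1 = 0
s4 (pos 4,5,6,7,12,13,14,15): 0⊕0⊕0⊕1⊕0⊕0⊕0⊕1 = 0
s8 (pos 8,9,10,11,12,13,14,15): 0⊕0⊕1⊕1⊕0⊕0⊕0⊕1 = 1
Syndrome s8…s1 = 1001 → error at position 9.

1001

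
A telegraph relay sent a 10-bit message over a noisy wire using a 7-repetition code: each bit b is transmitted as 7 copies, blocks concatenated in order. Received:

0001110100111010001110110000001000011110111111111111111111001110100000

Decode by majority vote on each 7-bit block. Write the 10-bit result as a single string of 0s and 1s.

Block 1 (0001110): 3 ones → 0
Block 2 (1001110): 4 ones → 1
Block 3 (1000111): 4 ones → 1
Block 4 (0110000): 2 ones → 0
Block 5 (0010000): 1 one → 0
Block 6 (1111011): 6 ones → 1
Block 7 (1111111): 7 ones → 1
Block 8 (1111111): 7 ones → 1
Block 9 (1100111): 5 ones → 1
Block 10 (0100000): 1 one → 0

0110011110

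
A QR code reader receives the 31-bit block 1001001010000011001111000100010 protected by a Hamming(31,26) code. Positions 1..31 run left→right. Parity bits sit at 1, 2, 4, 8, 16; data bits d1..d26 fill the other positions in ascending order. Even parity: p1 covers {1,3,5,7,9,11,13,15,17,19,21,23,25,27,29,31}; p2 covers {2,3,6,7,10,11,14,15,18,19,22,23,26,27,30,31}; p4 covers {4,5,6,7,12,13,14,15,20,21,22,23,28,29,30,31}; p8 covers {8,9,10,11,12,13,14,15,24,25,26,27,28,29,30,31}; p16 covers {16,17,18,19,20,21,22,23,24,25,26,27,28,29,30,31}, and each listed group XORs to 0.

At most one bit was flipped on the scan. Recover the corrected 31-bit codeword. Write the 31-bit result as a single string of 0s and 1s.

s1 (pos 1,3,5,7,9,11,13,15,17,19,21,23,25,27,29,31): 1⊕0⊕0⊕1⊕1⊕0⊕0⊕1⊕0⊕1⊕1⊕0⊕0⊕0⊕0⊕0 = 0
s2 (pos 2,3,6,7,10,11,14,15,18,19,22,23,26,27,30,31): 0⊕0⊕0⊕1⊕0⊕0⊕0⊕1⊕0⊕1⊕1⊕0⊕1⊕0⊕1⊕0 = 0
s4 (pos 4,5,6,7,12,13,14,15,20,21,22,23,28,29,30,31): 1⊕0⊕0⊕1⊕0⊕0⊕0⊕1⊕1⊕1⊕1⊕0⊕0⊕0⊕1⊕0 = 1
s8 (pos 8,9,10,11,12,13,14,15,24,25,26,27,28,29,30,31): 0⊕1⊕0⊕0⊕0⊕0⊕0⊕1⊕0⊕0⊕1⊕0⊕0⊕0⊕1⊕0 = 0
s16 (pos 16,17,18,19,20,21,22,23,24,25,26,27,28,29,30,31): 1⊕0⊕0⊕1⊕1⊕1⊕1⊕0⊕0⊕0⊕1⊕0⊕0⊕0⊕1⊕0 = 1
Syndrome s16…s1 = 10100 → error at position 20.
Flip position 20: 1001001010000011001111000100010 → 1001001010000011001011000100010

1001001010000011001011000100010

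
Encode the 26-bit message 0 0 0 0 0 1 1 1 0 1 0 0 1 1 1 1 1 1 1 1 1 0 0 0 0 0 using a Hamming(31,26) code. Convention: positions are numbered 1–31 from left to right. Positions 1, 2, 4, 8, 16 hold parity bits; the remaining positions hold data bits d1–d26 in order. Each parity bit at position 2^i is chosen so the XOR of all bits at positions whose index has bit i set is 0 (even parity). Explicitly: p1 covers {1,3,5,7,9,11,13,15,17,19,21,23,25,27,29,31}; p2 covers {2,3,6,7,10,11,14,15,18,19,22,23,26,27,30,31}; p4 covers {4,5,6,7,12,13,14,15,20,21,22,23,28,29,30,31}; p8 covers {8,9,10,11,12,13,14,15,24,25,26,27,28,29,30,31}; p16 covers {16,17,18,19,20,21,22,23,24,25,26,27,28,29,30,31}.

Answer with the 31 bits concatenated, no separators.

1000000101110101011111111100000

Place data at non-parity positions: p1 p2 0 p4 0 0 0 p8 0 1 1 1 0 1 0 p16 0 1 1 1 1 1 1 1 1 1 0 0 0 0 0
p1 (pos 1,3,5,7,9,11,13,15,17,19,21,23,25,27,29,31): XOR of data positions = 0⊕0⊕0⊕0⊕1⊕0⊕0⊕0⊕1⊕1⊕1⊕1⊕0⊕0⊕0 = 1
p2 (pos 2,3,6,7,10,11,14,15,18,19,22,23,26,27,30,31): XOR of data positions = 0⊕0⊕0⊕1⊕1⊕1⊕0⊕1⊕1⊕1⊕1⊕1⊕0⊕0⊕0 = 0
p4 (pos 4,5,6,7,12,13,14,15,20,21,22,23,28,29,30,31): XOR of data positions = 0⊕0⊕0⊕1⊕0⊕1⊕0⊕1⊕1⊕1⊕1⊕0⊕0⊕0⊕0 = 0
p8 (pos 8,9,10,11,12,13,14,15,24,25,26,27,28,29,30,31): XOR of data positions = 0⊕1⊕1⊕1⊕0⊕1⊕0⊕1⊕1⊕1⊕0⊕0⊕0⊕0⊕0 = 1
p16 (pos 16,17,18,19,20,21,22,23,24,25,26,27,28,29,30,31): XOR of data positions = 0⊕1⊕1⊕1⊕1⊕1⊕1⊕1⊕1⊕1⊕0⊕0⊕0⊕0⊕0 = 1
Codeword: 1000000101110101011111111100000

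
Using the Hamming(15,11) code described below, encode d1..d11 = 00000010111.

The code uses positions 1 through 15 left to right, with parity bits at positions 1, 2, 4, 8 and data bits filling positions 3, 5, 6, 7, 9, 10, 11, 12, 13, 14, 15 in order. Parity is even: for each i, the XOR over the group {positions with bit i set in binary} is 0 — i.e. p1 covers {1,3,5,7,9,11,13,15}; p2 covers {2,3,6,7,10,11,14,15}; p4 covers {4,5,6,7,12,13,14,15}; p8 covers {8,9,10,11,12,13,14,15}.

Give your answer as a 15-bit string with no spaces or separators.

Place data at non-parity positions: p1 p2 0 p4 0 0 0 p8 0 0 1 0 1 1 1
p1 (pos 1,3,5,7,9,11,13,15): XOR of data positions = 0⊕0⊕0⊕0⊕1⊕1⊕1 = 1
p2 (pos 2,3,6,7,10,11,14,15): XOR of data positions = 0⊕0⊕0⊕0⊕1⊕1⊕1 = 1
p4 (pos 4,5,6,7,12,13,14,15): XOR of data positions = 0⊕0⊕0⊕0⊕1⊕1⊕1 = 1
p8 (pos 8,9,10,11,12,13,14,15): XOR of data positions = 0⊕0⊕1⊕0⊕1⊕1⊕1 = 0
Codeword: 110100000010111

110100000010111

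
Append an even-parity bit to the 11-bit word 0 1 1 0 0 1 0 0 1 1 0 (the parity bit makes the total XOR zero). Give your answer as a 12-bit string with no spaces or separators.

XOR of the 11 data bits: 0⊕1⊕1⊕0⊕0⊕1⊕0⊕0⊕1⊕1⊕0 = 1
Parity bit = 1 (so all 12 bits XOR to 0).

011001001101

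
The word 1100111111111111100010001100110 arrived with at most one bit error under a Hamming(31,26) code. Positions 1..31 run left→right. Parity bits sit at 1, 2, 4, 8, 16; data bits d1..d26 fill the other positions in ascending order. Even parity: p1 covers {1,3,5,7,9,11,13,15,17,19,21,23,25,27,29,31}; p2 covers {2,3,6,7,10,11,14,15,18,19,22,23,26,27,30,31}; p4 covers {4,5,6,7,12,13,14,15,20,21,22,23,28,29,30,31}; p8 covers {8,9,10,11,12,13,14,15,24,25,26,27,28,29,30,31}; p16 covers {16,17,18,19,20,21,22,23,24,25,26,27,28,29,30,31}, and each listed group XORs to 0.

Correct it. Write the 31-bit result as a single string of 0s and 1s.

1100111111111111101010001100110

s1 (pos 1,3,5,7,9,11,13,15,17,19,21,23,25,27,29,31): 1⊕0⊕1⊕1⊕1⊕1⊕1⊕1⊕1⊕0⊕1⊕0⊕1⊕0⊕1⊕0 = 1
s2 (pos 2,3,6,7,10,11,14,15,18,19,22,23,26,27,30,31): 1⊕0⊕1⊕1⊕1⊕1⊕1⊕1⊕0⊕0⊕0⊕0⊕1⊕0⊕1⊕0 = 1
s4 (pos 4,5,6,7,12,13,14,15,20,21,22,23,28,29,30,31): 0⊕1⊕1⊕1⊕1⊕1⊕1⊕1⊕0⊕1⊕0⊕0⊕0⊕1⊕1⊕0 = 0
s8 (pos 8,9,10,11,12,13,14,15,24,25,26,27,28,29,30,31): 1⊕1⊕1⊕1⊕1⊕1⊕1⊕1⊕0⊕1⊕1⊕0⊕0⊕1⊕1⊕0 = 0
s16 (pos 16,17,18,19,20,21,22,23,24,25,26,27,28,29,30,31): 1⊕1⊕0⊕0⊕0⊕1⊕0⊕0⊕0⊕1⊕1⊕0⊕0⊕1⊕1⊕0 = 1
Syndrome s16…s1 = 10011 → error at position 19.
Flip position 19: 1100111111111111100010001100110 → 1100111111111111101010001100110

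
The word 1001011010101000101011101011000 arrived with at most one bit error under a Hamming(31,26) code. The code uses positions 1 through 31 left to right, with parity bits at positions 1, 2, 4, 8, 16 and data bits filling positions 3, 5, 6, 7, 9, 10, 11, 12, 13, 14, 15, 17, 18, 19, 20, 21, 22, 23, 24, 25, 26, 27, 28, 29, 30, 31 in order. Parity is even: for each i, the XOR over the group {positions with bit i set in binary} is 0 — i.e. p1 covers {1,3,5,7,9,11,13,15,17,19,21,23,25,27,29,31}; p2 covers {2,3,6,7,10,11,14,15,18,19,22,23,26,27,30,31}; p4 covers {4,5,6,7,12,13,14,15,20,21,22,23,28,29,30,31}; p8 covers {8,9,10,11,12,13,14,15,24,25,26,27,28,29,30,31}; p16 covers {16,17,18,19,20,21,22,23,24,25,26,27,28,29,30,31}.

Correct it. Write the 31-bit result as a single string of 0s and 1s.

s1 (pos 1,3,5,7,9,11,13,15,17,19,21,23,25,27,29,31): 1⊕0⊕0⊕1⊕1⊕1⊕1⊕0⊕1⊕1⊕1⊕1⊕1⊕1⊕0⊕0 = 1
s2 (pos 2,3,6,7,10,11,14,15,18,19,22,23,26,27,30,31): 0⊕0⊕1⊕1⊕0⊕1⊕0⊕0⊕0⊕1⊕1⊕1⊕0⊕1⊕0⊕0 = 1
s4 (pos 4,5,6,7,12,13,14,15,20,21,22,23,28,29,30,31): 1⊕0⊕1⊕1⊕0⊕1⊕0⊕0⊕0⊕1⊕1⊕1⊕1⊕0⊕0⊕0 = 0
s8 (pos 8,9,10,11,12,13,14,15,24,25,26,27,28,29,30,31): 0⊕1⊕0⊕1⊕0⊕1⊕0⊕0⊕0⊕1⊕0⊕1⊕1⊕0⊕0⊕0 = 0
s16 (pos 16,17,18,19,20,21,22,23,24,25,26,27,28,29,30,31): 0⊕1⊕0⊕1⊕0⊕1⊕1⊕1⊕0⊕1⊕0⊕1⊕1⊕0⊕0⊕0 = 0
Syndrome s16…s1 = 00011 → error at position 3.
Flip position 3: 1001011010101000101011101011000 → 1011011010101000101011101011000

1011011010101000101011101011000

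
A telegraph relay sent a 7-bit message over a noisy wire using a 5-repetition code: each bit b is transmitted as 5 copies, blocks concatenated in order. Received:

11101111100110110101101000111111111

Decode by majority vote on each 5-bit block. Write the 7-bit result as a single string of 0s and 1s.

Block 1 (11101): 4 ones → 1
Block 2 (11110): 4 ones → 1
Block 3 (01101): 3 ones → 1
Block 4 (10101): 3 ones → 1
Block 5 (10100): 2 ones → 0
Block 6 (01111): 4 ones → 1
Block 7 (11111): 5 ones → 1

1111011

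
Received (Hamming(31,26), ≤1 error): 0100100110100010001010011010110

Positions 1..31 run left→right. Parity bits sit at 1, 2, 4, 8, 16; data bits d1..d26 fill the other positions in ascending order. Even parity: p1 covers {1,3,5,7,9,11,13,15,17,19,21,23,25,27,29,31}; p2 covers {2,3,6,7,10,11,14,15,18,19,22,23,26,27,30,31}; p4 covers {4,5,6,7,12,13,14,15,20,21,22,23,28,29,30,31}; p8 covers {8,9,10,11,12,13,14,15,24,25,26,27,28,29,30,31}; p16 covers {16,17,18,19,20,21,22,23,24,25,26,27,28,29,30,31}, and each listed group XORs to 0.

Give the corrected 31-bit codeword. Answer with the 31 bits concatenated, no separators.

s1 (pos 1,3,5,7,9,11,13,15,17,19,21,23,25,27,29,31): 0⊕0⊕1⊕0⊕1⊕1⊕0⊕1⊕0⊕1⊕1⊕0⊕1⊕1⊕1⊕0 = 1
s2 (pos 2,3,6,7,10,11,14,15,18,19,22,23,26,27,30,31): 1⊕0⊕0⊕0⊕0⊕1⊕0⊕1⊕0⊕1⊕0⊕0⊕0⊕1⊕1⊕0 = 0
s4 (pos 4,5,6,7,12,13,14,15,20,21,22,23,28,29,30,31): 0⊕1⊕0⊕0⊕0⊕0⊕0⊕1⊕0⊕1⊕0⊕0⊕0⊕1⊕1⊕0 = 1
s8 (pos 8,9,10,11,12,13,14,15,24,25,26,27,28,29,30,31): 1⊕1⊕0⊕1⊕0⊕0⊕0⊕1⊕1⊕1⊕0⊕1⊕0⊕1⊕1⊕0 = 1
s16 (pos 16,17,18,19,20,21,22,23,24,25,26,27,28,29,30,31): 0⊕0⊕0⊕1⊕0⊕1⊕0⊕0⊕1⊕1⊕0⊕1⊕0⊕1⊕1⊕0 = 1
Syndrome s16…s1 = 11101 → error at position 29.
Flip position 29: 0100100110100010001010011010110 → 0100100110100010001010011010010

0100100110100010001010011010010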